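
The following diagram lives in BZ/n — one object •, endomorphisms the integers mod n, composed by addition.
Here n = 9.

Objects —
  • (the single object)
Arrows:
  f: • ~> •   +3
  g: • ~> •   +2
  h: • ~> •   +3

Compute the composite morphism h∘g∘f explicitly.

Answer: +8

Trace:
  0 +3≡3 +2≡5 +3≡8  (mod 9)
result: +8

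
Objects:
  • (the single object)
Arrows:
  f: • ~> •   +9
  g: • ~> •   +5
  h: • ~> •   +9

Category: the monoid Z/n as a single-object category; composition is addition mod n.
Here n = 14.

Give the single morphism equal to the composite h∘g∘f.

  0 +9≡9 +5≡0 +9≡9  (mod 14)
⟦path⟧: +9

Answer: +9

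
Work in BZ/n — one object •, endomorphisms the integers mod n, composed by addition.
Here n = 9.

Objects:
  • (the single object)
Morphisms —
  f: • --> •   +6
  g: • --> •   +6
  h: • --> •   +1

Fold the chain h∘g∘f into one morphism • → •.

  0 +6≡6 +6≡3 +1≡4  (mod 9)
result: +4

Answer: +4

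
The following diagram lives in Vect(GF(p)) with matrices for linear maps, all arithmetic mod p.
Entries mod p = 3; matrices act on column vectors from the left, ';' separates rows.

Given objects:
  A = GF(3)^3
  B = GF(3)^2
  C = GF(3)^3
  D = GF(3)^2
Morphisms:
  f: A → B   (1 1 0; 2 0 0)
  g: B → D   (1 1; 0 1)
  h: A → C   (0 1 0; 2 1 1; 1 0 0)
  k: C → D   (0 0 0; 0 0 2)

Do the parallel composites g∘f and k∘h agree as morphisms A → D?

Answer: DOES NOT COMMUTE

Derivation:
1) trace f;g:
  e0=[1,0,0] f→[1,2] g→[0,2]
  e1=[0,1,0] f→[1,0] g→[1,0]
  e2=[0,0,1] f→[0,0] g→[0,0]
  composite₁ = (0 1 0; 2 0 0)
2) trace h;k:
  e0=[1,0,0] h→[0,2,1] k→[0,2]
  e1=[0,1,0] h→[1,1,0] k→[0,0]
  e2=[0,0,1] h→[0,1,0] k→[0,0]
  composite₂ = (0 0 0; 2 0 0)
Equal? differ; not commutative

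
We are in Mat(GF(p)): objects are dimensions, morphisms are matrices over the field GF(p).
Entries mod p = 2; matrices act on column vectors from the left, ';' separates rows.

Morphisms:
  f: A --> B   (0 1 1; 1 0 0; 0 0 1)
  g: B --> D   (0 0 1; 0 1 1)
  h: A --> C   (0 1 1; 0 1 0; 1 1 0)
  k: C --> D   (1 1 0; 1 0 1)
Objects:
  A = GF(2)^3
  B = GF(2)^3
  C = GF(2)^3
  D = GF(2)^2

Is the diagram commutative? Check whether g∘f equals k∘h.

Answer: COMMUTES

Derivation:
Along f;g (path 1):
  e0=[1,0,0] f-->[0,1,0] g-->[0,1]
  e1=[0,1,0] f-->[1,0,0] g-->[0,0]
  e2=[0,0,1] f-->[1,0,1] g-->[1,1]
  result₁ = (0 0 1; 1 0 1)
Along h;k (path 2):
  e0=[1,0,0] h-->[0,0,1] k-->[0,1]
  e1=[0,1,0] h-->[1,1,1] k-->[0,0]
  e2=[0,0,1] h-->[1,0,0] k-->[1,1]
  result₂ = (0 0 1; 1 0 1)
Equal? same morphism ✓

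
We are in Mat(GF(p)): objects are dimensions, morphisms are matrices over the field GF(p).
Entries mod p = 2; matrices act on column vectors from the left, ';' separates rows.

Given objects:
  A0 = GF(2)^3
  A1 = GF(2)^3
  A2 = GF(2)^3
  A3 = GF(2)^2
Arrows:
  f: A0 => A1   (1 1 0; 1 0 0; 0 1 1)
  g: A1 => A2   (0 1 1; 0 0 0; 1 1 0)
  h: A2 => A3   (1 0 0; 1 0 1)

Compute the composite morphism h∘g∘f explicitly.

  e0=(1,0,0) f=>(1,1,0) g=>(1,0,0) h=>(1,1)
  e1=(0,1,0) f=>(1,0,1) g=>(1,0,1) h=>(1,0)
  e2=(0,0,1) f=>(0,0,1) g=>(1,0,0) h=>(1,1)
⟦path⟧: (1 1 1; 1 0 1)

Answer: (1 1 1; 1 0 1)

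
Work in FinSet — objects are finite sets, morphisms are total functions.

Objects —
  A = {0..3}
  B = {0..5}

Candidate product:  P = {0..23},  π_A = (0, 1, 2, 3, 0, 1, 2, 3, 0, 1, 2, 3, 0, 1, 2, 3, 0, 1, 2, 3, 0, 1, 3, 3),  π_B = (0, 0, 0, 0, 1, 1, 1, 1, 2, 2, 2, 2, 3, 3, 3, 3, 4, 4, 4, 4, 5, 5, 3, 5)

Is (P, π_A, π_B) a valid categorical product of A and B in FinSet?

|A|·|B| = 4·6 = 24;  |P| = 24
Check the pairing map k ↦ (π_A(k), π_B(k)):
  0 -> (0,0)
  1 -> (1,0)
  2 -> (2,0)
  3 -> (3,0)
  4 -> (0,1)
  5 -> (1,1)
  6 -> (2,1)
  7 -> (3,1)
  8 -> (0,2)
  9 -> (1,2)
  10 -> (2,2)
  11 -> (3,2)
  12 -> (0,3)
  13 -> (1,3)
  14 -> (2,3)
  15 -> (3,3)
  16 -> (0,4)
  17 -> (1,4)
  18 -> (2,4)
  19 -> (3,4)
  20 -> (0,5)
  21 -> (1,5)
  22 -> (3,3)  ✗ repeats pair of k=15
  23 -> (3,5)
distinct pairs in image: 23 / 24 needed
  → (3,3) hit at k=15 and k=22

Answer: NOT A VALID PRODUCT — duplicate pair at indices 15,22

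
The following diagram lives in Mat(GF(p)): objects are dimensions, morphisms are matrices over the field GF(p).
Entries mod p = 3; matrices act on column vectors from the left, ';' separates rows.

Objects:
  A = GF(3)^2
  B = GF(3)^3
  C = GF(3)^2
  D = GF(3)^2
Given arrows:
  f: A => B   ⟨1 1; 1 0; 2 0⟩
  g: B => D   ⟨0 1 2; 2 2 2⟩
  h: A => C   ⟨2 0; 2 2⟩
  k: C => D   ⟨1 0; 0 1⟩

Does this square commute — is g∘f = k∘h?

Answer: COMMUTES

Derivation:
1) trace f;g:
  e0=⟨1,0⟩ f=>⟨1,1,2⟩ g=>⟨2,2⟩
  e1=⟨0,1⟩ f=>⟨1,0,0⟩ g=>⟨0,2⟩
  ⟦path⟧₁ = ⟨2 0; 2 2⟩
2) trace h;k:
  e0=⟨1,0⟩ h=>⟨2,2⟩ k=>⟨2,2⟩
  e1=⟨0,1⟩ h=>⟨0,2⟩ k=>⟨0,2⟩
  ⟦path⟧₂ = ⟨2 0; 2 2⟩
Equal? equal; square commutes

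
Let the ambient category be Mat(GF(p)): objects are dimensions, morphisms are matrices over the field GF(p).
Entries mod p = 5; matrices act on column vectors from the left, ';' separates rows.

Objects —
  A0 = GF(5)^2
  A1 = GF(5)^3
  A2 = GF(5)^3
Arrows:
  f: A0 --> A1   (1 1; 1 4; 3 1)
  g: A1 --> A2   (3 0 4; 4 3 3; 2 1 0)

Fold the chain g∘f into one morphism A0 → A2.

  e0=[1,0] f-->[1,1,3] g-->[0,1,3]
  e1=[0,1] f-->[1,4,1] g-->[2,4,1]
result: (0 2; 1 4; 3 1)

Answer: (0 2; 1 4; 3 1)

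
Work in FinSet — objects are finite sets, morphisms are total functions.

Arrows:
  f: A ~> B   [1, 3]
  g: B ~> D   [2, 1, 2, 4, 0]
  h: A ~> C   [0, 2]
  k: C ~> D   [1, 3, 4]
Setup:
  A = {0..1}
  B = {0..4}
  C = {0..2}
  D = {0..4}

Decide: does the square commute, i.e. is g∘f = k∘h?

Answer: COMMUTES

Work:
Path 1 = f;g:
  0 f~>1 g~>1
  1 f~>3 g~>4
  result₁ = [1, 4]
Path 2 = h;k:
  0 h~>0 k~>1
  1 h~>2 k~>4
  result₂ = [1, 4]
Equal? equal; square commutes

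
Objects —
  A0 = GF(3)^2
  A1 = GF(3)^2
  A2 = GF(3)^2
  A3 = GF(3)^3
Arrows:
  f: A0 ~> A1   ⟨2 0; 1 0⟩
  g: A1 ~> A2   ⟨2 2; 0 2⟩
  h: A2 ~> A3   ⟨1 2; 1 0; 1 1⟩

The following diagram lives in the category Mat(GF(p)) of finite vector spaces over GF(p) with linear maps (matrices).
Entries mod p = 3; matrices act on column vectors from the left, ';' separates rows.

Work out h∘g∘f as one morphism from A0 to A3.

Answer: ⟨1 0; 0 0; 2 0⟩

Derivation:
  e0=(1,0) f~>(2,1) g~>(0,2) h~>(1,0,2)
  e1=(0,1) f~>(0,0) g~>(0,0) h~>(0,0,0)
result: ⟨1 0; 0 0; 2 0⟩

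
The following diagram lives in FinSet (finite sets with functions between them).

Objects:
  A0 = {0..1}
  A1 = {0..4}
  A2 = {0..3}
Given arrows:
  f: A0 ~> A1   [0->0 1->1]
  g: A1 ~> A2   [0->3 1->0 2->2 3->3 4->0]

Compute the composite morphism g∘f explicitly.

  0 f~>0 g~>3
  1 f~>1 g~>0
⟦path⟧: [0->3 1->0]

Answer: [0->3 1->0]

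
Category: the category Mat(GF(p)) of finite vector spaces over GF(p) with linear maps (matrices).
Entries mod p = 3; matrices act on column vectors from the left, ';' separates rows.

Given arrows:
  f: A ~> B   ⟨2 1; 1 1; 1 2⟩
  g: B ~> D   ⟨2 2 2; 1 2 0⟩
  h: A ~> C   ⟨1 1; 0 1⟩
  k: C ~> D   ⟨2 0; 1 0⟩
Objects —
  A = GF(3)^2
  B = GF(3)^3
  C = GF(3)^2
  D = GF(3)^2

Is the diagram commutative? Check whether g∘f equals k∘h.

Answer: DOES NOT COMMUTE

Derivation:
Path 1 = f;g:
  e0=[1,0] f~>[2,1,1] g~>[2,1]
  e1=[0,1] f~>[1,1,2] g~>[2,0]
  ⟦path⟧₁ = ⟨2 2; 1 0⟩
Path 2 = h;k:
  e0=[1,0] h~>[1,0] k~>[2,1]
  e1=[0,1] h~>[1,1] k~>[2,1]
  ⟦path⟧₂ = ⟨2 2; 1 1⟩
Equal? distinct morphisms ✗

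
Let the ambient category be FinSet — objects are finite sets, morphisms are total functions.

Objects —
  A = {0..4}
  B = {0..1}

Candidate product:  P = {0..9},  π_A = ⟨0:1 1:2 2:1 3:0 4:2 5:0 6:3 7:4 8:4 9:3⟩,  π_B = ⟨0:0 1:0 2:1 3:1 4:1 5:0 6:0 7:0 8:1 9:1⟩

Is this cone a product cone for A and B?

|A|·|B| = 5·2 = 10;  |P| = 10
Check the pairing map k ↦ (π_A(k), π_B(k)):
  0 : (1,0)
  1 : (2,0)
  2 : (1,1)
  3 : (0,1)
  4 : (2,1)
  5 : (0,0)
  6 : (3,0)
  7 : (4,0)
  8 : (4,1)
  9 : (3,1)
distinct pairs in image: 10 / 10 needed
  → bijection onto A×B; projections well-typed.

Answer: VALID PRODUCT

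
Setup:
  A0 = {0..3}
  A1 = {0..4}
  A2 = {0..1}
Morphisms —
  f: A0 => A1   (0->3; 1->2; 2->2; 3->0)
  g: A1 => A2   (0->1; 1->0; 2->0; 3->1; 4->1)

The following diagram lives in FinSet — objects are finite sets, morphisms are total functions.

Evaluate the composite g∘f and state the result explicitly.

Answer: (0->1; 1->0; 2->0; 3->1)

Derivation:
  0 f=>3 g=>1
  1 f=>2 g=>0
  2 f=>2 g=>0
  3 f=>0 g=>1
⟦path⟧: (0->1; 1->0; 2->0; 3->1)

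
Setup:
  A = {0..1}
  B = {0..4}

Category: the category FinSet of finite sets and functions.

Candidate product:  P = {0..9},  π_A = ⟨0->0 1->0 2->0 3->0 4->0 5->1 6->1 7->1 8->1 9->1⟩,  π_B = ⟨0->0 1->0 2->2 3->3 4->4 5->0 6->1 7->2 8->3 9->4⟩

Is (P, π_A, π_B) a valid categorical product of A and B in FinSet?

Answer: NOT A VALID PRODUCT — duplicate pair at indices 0,1

Work:
|A|·|B| = 2·5 = 10;  |P| = 10
Check the pairing map k ↦ (π_A(k), π_B(k)):
  0 -> (0,0)
  1 -> (0,0)  ✗ repeats pair of k=0
  2 -> (0,2)
  3 -> (0,3)
  4 -> (0,4)
  5 -> (1,0)
  6 -> (1,1)
  7 -> (1,2)
  8 -> (1,3)
  9 -> (1,4)
distinct pairs in image: 9 / 10 needed
  → (0,0) hit at k=0 and k=1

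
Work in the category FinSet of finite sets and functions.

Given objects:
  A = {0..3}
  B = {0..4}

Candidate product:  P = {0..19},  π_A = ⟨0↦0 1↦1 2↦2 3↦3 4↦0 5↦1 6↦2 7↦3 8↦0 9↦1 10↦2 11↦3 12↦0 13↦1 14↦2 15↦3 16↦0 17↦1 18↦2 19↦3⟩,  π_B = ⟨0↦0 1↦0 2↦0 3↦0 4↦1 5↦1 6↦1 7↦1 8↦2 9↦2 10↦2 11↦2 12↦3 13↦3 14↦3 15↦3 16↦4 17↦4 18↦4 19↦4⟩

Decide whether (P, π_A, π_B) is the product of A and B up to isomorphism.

Answer: VALID PRODUCT

Work:
|A|·|B| = 4·5 = 20;  |P| = 20
Check the pairing map k ↦ (π_A(k), π_B(k)):
  0 ↦ (0,0)
  1 ↦ (1,0)
  2 ↦ (2,0)
  3 ↦ (3,0)
  4 ↦ (0,1)
  5 ↦ (1,1)
  6 ↦ (2,1)
  7 ↦ (3,1)
  8 ↦ (0,2)
  9 ↦ (1,2)
  10 ↦ (2,2)
  11 ↦ (3,2)
  12 ↦ (0,3)
  13 ↦ (1,3)
  14 ↦ (2,3)
  15 ↦ (3,3)
  16 ↦ (0,4)
  17 ↦ (1,4)
  18 ↦ (2,4)
  19 ↦ (3,4)
distinct pairs in image: 20 / 20 needed
  → bijection onto A×B; projections well-typed.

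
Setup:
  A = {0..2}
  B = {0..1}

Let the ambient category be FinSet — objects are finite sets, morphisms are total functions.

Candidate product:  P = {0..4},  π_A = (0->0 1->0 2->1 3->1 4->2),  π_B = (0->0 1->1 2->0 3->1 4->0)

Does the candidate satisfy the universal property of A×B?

|A|·|B| = 3·2 = 6;  |P| = 5
  → cardinalities differ; no bijection possible.

Answer: NOT A VALID PRODUCT — |P|=5 ≠ |A|·|B|=6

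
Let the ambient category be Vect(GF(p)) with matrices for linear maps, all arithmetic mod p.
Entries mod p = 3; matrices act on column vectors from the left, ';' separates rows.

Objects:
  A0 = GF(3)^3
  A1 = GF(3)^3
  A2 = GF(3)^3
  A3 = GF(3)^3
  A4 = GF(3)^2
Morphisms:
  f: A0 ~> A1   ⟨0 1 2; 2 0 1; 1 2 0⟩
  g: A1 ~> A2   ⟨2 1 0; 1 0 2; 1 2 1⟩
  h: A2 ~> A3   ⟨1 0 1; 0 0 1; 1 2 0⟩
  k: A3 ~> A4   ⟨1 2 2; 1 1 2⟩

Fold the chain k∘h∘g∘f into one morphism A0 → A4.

Answer: ⟨2 2 2; 0 2 1⟩

Work:
  e0=(1,0,0) f~>(0,2,1) g~>(2,2,2) h~>(1,2,0) k~>(2,0)
  e1=(0,1,0) f~>(1,0,2) g~>(2,2,0) h~>(2,0,0) k~>(2,2)
  e2=(0,0,1) f~>(2,1,0) g~>(2,2,1) h~>(0,1,0) k~>(2,1)
⟦path⟧: ⟨2 2 2; 0 2 1⟩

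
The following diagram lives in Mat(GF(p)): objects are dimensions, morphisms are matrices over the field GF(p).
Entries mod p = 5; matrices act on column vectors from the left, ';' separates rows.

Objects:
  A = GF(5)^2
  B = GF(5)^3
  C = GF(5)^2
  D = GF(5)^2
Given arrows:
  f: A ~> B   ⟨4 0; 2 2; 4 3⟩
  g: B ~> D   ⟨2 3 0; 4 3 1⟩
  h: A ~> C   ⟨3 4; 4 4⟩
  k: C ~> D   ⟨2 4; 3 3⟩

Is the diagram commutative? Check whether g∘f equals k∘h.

Along f;g (path 1):
  e0=⟨1,0⟩ f~>⟨4,2,4⟩ g~>⟨4,1⟩
  e1=⟨0,1⟩ f~>⟨0,2,3⟩ g~>⟨1,4⟩
  composite₁ = ⟨4 1; 1 4⟩
Along h;k (path 2):
  e0=⟨1,0⟩ h~>⟨3,4⟩ k~>⟨2,1⟩
  e1=⟨0,1⟩ h~>⟨4,4⟩ k~>⟨4,4⟩
  composite₂ = ⟨2 4; 1 4⟩
Equal? differ; not commutative

Answer: DOES NOT COMMUTE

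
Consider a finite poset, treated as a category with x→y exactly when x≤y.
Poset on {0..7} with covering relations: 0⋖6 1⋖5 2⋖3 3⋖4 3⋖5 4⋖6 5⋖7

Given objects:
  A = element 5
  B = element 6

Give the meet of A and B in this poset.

Answer: A∧B = 3

Work:
{x : x⊑A ∧ x⊑B} = {2,3}  (A=5, B=6)
  2 ⊑ 3
  3 ⊑ 3
glb = 3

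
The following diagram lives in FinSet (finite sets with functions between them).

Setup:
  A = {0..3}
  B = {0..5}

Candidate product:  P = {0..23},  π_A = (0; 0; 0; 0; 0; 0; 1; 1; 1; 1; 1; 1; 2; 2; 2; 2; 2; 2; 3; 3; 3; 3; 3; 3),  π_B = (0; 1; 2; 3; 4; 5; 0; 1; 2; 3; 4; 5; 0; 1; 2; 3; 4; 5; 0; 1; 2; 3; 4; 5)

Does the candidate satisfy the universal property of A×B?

Answer: VALID PRODUCT

Work:
|A|·|B| = 4·6 = 24;  |P| = 24
Check the pairing map k ↦ (π_A(k), π_B(k)):
  0 : (0,0)
  1 : (0,1)
  2 : (0,2)
  3 : (0,3)
  4 : (0,4)
  5 : (0,5)
  6 : (1,0)
  7 : (1,1)
  8 : (1,2)
  9 : (1,3)
  10 : (1,4)
  11 : (1,5)
  12 : (2,0)
  13 : (2,1)
  14 : (2,2)
  15 : (2,3)
  16 : (2,4)
  17 : (2,5)
  18 : (3,0)
  19 : (3,1)
  20 : (3,2)
  21 : (3,3)
  22 : (3,4)
  23 : (3,5)
distinct pairs in image: 24 / 24 needed
  → bijection onto A×B; projections well-typed.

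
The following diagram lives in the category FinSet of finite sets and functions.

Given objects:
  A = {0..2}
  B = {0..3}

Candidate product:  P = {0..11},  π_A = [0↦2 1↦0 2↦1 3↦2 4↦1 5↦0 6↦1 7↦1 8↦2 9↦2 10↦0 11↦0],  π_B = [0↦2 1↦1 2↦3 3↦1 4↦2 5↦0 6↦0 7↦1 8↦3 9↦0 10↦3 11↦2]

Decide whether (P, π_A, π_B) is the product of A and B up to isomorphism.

|A|·|B| = 3·4 = 12;  |P| = 12
Check the pairing map k ↦ (π_A(k), π_B(k)):
  0 ↦ (2,2)
  1 ↦ (0,1)
  2 ↦ (1,3)
  3 ↦ (2,1)
  4 ↦ (1,2)
  5 ↦ (0,0)
  6 ↦ (1,0)
  7 ↦ (1,1)
  8 ↦ (2,3)
  9 ↦ (2,0)
  10 ↦ (0,3)
  11 ↦ (0,2)
distinct pairs in image: 12 / 12 needed
  → bijection onto A×B; projections well-typed.

Answer: VALID PRODUCT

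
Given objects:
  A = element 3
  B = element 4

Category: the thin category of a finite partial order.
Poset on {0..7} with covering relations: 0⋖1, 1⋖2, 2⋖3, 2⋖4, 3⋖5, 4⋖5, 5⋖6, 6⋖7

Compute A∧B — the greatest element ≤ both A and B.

{x : x⊑A ∧ x⊑B} = {0,1,2}  (A=3, B=4)
  0 ⊑ 2
  1 ⊑ 2
  2 ⊑ 2
glb = 2

Answer: A∧B = 2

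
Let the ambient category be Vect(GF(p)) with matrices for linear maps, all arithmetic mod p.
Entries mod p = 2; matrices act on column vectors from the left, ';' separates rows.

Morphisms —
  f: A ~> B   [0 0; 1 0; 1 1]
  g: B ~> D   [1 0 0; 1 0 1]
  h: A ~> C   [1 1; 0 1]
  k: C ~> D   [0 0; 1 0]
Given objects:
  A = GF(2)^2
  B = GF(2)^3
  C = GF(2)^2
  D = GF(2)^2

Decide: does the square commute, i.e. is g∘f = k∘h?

1) trace f;g:
  e0=[1,0] f~>[0,1,1] g~>[0,1]
  e1=[0,1] f~>[0,0,1] g~>[0,1]
  result₁ = [0 0; 1 1]
2) trace h;k:
  e0=[1,0] h~>[1,0] k~>[0,1]
  e1=[0,1] h~>[1,1] k~>[0,1]
  result₂ = [0 0; 1 1]
Equal? YES — commutes

Answer: COMMUTES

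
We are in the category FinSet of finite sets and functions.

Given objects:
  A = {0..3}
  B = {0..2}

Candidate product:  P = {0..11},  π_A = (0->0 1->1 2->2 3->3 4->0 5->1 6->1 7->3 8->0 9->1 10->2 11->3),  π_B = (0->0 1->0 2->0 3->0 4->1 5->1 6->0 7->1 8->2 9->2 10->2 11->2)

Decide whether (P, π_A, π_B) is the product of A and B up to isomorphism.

Answer: NOT A VALID PRODUCT — duplicate pair at indices 1,6

Trace:
|A|·|B| = 4·3 = 12;  |P| = 12
Check the pairing map k ↦ (π_A(k), π_B(k)):
  0 -> (0,0)
  1 -> (1,0)
  2 -> (2,0)
  3 -> (3,0)
  4 -> (0,1)
  5 -> (1,1)
  6 -> (1,0)  ✗ repeats pair of k=1
  7 -> (3,1)
  8 -> (0,2)
  9 -> (1,2)
  10 -> (2,2)
  11 -> (3,2)
distinct pairs in image: 11 / 12 needed
  → (1,0) hit at k=1 and k=6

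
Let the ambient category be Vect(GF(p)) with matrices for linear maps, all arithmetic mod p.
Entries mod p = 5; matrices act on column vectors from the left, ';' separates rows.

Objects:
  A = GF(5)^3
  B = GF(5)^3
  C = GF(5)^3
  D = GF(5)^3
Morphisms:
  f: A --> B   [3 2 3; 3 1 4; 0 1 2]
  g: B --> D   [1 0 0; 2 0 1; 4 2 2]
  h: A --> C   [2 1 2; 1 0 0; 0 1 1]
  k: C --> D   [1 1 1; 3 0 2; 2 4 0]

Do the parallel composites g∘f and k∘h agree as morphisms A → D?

Answer: COMMUTES

Work:
1) trace f;g:
  e0=(1,0,0) f-->(3,3,0) g-->(3,1,3)
  e1=(0,1,0) f-->(2,1,1) g-->(2,0,2)
  e2=(0,0,1) f-->(3,4,2) g-->(3,3,4)
  result₁ = [3 2 3; 1 0 3; 3 2 4]
2) trace h;k:
  e0=(1,0,0) h-->(2,1,0) k-->(3,1,3)
  e1=(0,1,0) h-->(1,0,1) k-->(2,0,2)
  e2=(0,0,1) h-->(2,0,1) k-->(3,3,4)
  result₂ = [3 2 3; 1 0 3; 3 2 4]
Equal? YES — commutes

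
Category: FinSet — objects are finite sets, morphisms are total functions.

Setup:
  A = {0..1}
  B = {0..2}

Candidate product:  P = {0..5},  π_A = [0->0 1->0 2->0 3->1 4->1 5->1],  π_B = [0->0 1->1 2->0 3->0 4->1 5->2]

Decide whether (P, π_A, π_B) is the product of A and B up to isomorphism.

|A|·|B| = 2·3 = 6;  |P| = 6
Check the pairing map k ↦ (π_A(k), π_B(k)):
  0 -> (0,0)
  1 -> (0,1)
  2 -> (0,0)  ✗ repeats pair of k=0
  3 -> (1,0)
  4 -> (1,1)
  5 -> (1,2)
distinct pairs in image: 5 / 6 needed
  → (0,0) hit at k=0 and k=2

Answer: NOT A VALID PRODUCT — duplicate pair at indices 0,2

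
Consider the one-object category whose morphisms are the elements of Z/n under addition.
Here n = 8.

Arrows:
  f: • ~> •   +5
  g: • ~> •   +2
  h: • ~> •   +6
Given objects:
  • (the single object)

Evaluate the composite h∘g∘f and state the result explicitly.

  0 +5≡5 +2≡7 +6≡5  (mod 8)
result: +5

Answer: +5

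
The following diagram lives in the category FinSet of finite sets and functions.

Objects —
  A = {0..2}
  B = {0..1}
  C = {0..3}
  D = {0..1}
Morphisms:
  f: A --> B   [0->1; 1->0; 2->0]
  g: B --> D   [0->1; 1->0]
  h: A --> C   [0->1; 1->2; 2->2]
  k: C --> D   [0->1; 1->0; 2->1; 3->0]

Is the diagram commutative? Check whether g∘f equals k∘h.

Along f;g (path 1):
  0 f-->1 g-->0
  1 f-->0 g-->1
  2 f-->0 g-->1
  composite₁ = [0->0; 1->1; 2->1]
Along h;k (path 2):
  0 h-->1 k-->0
  1 h-->2 k-->1
  2 h-->2 k-->1
  composite₂ = [0->0; 1->1; 2->1]
Equal? same morphism ✓

Answer: COMMUTES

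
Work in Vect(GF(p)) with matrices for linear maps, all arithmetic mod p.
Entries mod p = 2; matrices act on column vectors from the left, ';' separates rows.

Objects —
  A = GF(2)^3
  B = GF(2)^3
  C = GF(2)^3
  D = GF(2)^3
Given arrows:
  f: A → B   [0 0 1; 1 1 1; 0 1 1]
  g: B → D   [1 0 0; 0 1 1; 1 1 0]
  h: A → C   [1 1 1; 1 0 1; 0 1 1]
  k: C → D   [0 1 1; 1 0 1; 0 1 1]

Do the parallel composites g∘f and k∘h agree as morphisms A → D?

Answer: DOES NOT COMMUTE

Work:
1) trace f;g:
  e0=⟨1,0,0⟩ f→⟨0,1,0⟩ g→⟨0,1,1⟩
  e1=⟨0,1,0⟩ f→⟨0,1,1⟩ g→⟨0,0,1⟩
  e2=⟨0,0,1⟩ f→⟨1,1,1⟩ g→⟨1,0,0⟩
  ⟦path⟧₁ = [0 0 1; 1 0 0; 1 1 0]
2) trace h;k:
  e0=⟨1,0,0⟩ h→⟨1,1,0⟩ k→⟨1,1,1⟩
  e1=⟨0,1,0⟩ h→⟨1,0,1⟩ k→⟨1,0,1⟩
  e2=⟨0,0,1⟩ h→⟨1,1,1⟩ k→⟨0,0,0⟩
  ⟦path⟧₂ = [1 1 0; 1 0 0; 1 1 0]
Equal? differ; not commutative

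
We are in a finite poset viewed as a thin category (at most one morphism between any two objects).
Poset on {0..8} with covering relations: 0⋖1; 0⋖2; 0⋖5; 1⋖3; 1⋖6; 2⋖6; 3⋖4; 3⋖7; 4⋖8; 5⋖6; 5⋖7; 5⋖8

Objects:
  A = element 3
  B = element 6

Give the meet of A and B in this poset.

Lower bounds of A=3 and B=6: {0,1}
  0 <= 1
  1 <= 1
glb = 1

Answer: A∧B = 1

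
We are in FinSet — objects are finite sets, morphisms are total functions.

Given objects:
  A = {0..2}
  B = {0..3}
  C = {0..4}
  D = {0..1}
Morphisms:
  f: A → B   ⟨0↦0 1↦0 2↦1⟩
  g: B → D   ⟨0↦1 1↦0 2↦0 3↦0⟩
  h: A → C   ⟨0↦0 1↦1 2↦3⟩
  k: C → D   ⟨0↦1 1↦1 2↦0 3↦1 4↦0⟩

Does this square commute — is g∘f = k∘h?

Along f;g (path 1):
  0 f→0 g→1
  1 f→0 g→1
  2 f→1 g→0
  ⟦path⟧₁ = ⟨0↦1 1↦1 2↦0⟩
Along h;k (path 2):
  0 h→0 k→1
  1 h→1 k→1
  2 h→3 k→1
  ⟦path⟧₂ = ⟨0↦1 1↦1 2↦1⟩
Equal? distinct morphisms ✗

Answer: DOES NOT COMMUTE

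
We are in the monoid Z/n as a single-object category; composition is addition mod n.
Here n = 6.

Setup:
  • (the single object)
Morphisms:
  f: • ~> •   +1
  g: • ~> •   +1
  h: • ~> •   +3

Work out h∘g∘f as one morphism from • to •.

  0 +1≡1 +1≡2 +3≡5  (mod 6)
composite: +5

Answer: +5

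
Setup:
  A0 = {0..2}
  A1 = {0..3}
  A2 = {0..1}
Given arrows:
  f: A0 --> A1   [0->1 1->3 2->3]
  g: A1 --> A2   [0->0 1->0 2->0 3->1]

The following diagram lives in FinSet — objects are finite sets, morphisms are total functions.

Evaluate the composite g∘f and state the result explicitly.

Answer: [0->0 1->1 2->1]

Work:
  0 f-->1 g-->0
  1 f-->3 g-->1
  2 f-->3 g-->1
composite: [0->0 1->1 2->1]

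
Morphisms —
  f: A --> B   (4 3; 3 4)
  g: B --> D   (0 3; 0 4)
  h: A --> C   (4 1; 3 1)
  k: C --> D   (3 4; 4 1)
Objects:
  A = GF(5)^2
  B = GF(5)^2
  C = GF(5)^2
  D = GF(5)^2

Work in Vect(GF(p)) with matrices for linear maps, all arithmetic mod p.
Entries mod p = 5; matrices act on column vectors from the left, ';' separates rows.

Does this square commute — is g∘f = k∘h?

Answer: DOES NOT COMMUTE

Work:
Along f;g (path 1):
  e0=⟨1,0⟩ f-->⟨4,3⟩ g-->⟨4,2⟩
  e1=⟨0,1⟩ f-->⟨3,4⟩ g-->⟨2,1⟩
  result₁ = (4 2; 2 1)
Along h;k (path 2):
  e0=⟨1,0⟩ h-->⟨4,3⟩ k-->⟨4,4⟩
  e1=⟨0,1⟩ h-->⟨1,1⟩ k-->⟨2,0⟩
  result₂ = (4 2; 4 0)
Equal? NO — does not commute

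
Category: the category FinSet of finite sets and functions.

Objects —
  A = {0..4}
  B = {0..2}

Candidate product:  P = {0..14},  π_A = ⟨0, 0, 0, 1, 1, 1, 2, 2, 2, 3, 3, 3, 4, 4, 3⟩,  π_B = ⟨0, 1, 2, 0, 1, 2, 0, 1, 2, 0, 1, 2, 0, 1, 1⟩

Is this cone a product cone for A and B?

Answer: NOT A VALID PRODUCT — duplicate pair at indices 10,14

Trace:
|A|·|B| = 5·3 = 15;  |P| = 15
Check the pairing map k ↦ (π_A(k), π_B(k)):
  0 : (0,0)
  1 : (0,1)
  2 : (0,2)
  3 : (1,0)
  4 : (1,1)
  5 : (1,2)
  6 : (2,0)
  7 : (2,1)
  8 : (2,2)
  9 : (3,0)
  10 : (3,1)
  11 : (3,2)
  12 : (4,0)
  13 : (4,1)
  14 : (3,1)  ✗ repeats pair of k=10
distinct pairs in image: 14 / 15 needed
  → (3,1) hit at k=10 and k=14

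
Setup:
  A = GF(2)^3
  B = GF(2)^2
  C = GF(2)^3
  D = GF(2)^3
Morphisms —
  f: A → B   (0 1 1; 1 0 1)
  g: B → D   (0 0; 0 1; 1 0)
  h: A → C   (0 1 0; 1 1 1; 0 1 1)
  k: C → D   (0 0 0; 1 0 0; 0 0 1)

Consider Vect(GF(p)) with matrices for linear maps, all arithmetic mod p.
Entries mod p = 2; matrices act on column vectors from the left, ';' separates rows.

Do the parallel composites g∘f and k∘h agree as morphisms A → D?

Answer: DOES NOT COMMUTE

Derivation:
Path 1 = f;g:
  e0=[1,0,0] f→[0,1] g→[0,1,0]
  e1=[0,1,0] f→[1,0] g→[0,0,1]
  e2=[0,0,1] f→[1,1] g→[0,1,1]
  result₁ = (0 0 0; 1 0 1; 0 1 1)
Path 2 = h;k:
  e0=[1,0,0] h→[0,1,0] k→[0,0,0]
  e1=[0,1,0] h→[1,1,1] k→[0,1,1]
  e2=[0,0,1] h→[0,1,1] k→[0,0,1]
  result₂ = (0 0 0; 0 1 0; 0 1 1)
Equal? differ; not commutative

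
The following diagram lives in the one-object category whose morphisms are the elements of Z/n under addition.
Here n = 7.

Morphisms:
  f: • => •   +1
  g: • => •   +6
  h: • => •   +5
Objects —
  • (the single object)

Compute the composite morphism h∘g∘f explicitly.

  0 +1≡1 +6≡0 +5≡5  (mod 7)
⟦path⟧: +5

Answer: +5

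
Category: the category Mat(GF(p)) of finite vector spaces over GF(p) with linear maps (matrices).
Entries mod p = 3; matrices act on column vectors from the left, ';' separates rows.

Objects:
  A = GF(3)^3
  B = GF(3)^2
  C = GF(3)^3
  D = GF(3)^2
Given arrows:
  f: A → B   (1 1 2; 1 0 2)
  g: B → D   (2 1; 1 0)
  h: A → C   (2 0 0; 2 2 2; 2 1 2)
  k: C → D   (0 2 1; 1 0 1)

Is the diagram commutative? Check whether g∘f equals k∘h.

Answer: COMMUTES

Trace:
Path 1 = f;g:
  e0=[1,0,0] f→[1,1] g→[0,1]
  e1=[0,1,0] f→[1,0] g→[2,1]
  e2=[0,0,1] f→[2,2] g→[0,2]
  composite₁ = (0 2 0; 1 1 2)
Path 2 = h;k:
  e0=[1,0,0] h→[2,2,2] k→[0,1]
  e1=[0,1,0] h→[0,2,1] k→[2,1]
  e2=[0,0,1] h→[0,2,2] k→[0,2]
  composite₂ = (0 2 0; 1 1 2)
Equal? equal; square commutes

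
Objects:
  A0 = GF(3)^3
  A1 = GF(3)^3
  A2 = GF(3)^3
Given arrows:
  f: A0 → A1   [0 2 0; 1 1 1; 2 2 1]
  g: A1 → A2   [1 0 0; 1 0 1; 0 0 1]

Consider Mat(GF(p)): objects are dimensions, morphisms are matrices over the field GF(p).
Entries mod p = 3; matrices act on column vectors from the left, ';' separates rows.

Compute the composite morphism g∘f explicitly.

Answer: [0 2 0; 2 1 1; 2 2 1]

Trace:
  e0=[1,0,0] f→[0,1,2] g→[0,2,2]
  e1=[0,1,0] f→[2,1,2] g→[2,1,2]
  e2=[0,0,1] f→[0,1,1] g→[0,1,1]
⟦path⟧: [0 2 0; 2 1 1; 2 2 1]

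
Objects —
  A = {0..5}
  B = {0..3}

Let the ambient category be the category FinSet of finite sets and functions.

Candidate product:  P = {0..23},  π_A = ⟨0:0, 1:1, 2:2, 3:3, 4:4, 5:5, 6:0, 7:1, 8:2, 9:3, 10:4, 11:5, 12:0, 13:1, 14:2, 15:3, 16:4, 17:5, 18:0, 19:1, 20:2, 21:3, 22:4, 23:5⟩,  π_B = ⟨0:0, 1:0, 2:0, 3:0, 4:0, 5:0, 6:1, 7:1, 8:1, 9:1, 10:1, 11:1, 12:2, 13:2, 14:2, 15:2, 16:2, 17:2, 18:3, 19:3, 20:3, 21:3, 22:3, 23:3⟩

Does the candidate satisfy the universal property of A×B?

|A|·|B| = 6·4 = 24;  |P| = 24
Check the pairing map k ↦ (π_A(k), π_B(k)):
  0 : (0,0)
  1 : (1,0)
  2 : (2,0)
  3 : (3,0)
  4 : (4,0)
  5 : (5,0)
  6 : (0,1)
  7 : (1,1)
  8 : (2,1)
  9 : (3,1)
  10 : (4,1)
  11 : (5,1)
  12 : (0,2)
  13 : (1,2)
  14 : (2,2)
  15 : (3,2)
  16 : (4,2)
  17 : (5,2)
  18 : (0,3)
  19 : (1,3)
  20 : (2,3)
  21 : (3,3)
  22 : (4,3)
  23 : (5,3)
distinct pairs in image: 24 / 24 needed
  → bijection onto A×B; projections well-typed.

Answer: VALID PRODUCT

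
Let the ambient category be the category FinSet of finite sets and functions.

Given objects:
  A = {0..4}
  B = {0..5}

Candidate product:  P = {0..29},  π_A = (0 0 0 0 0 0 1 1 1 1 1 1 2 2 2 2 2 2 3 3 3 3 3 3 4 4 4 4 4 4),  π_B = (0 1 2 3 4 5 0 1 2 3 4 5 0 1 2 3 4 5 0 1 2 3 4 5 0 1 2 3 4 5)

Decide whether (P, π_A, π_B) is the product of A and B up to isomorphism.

|A|·|B| = 5·6 = 30;  |P| = 30
Check the pairing map k ↦ (π_A(k), π_B(k)):
  0 ↦ (0,0)
  1 ↦ (0,1)
  2 ↦ (0,2)
  3 ↦ (0,3)
  4 ↦ (0,4)
  5 ↦ (0,5)
  6 ↦ (1,0)
  7 ↦ (1,1)
  8 ↦ (1,2)
  9 ↦ (1,3)
  10 ↦ (1,4)
  11 ↦ (1,5)
  12 ↦ (2,0)
  13 ↦ (2,1)
  14 ↦ (2,2)
  15 ↦ (2,3)
  16 ↦ (2,4)
  17 ↦ (2,5)
  18 ↦ (3,0)
  19 ↦ (3,1)
  20 ↦ (3,2)
  21 ↦ (3,3)
  22 ↦ (3,4)
  23 ↦ (3,5)
  24 ↦ (4,0)
  25 ↦ (4,1)
  26 ↦ (4,2)
  27 ↦ (4,3)
  28 ↦ (4,4)
  29 ↦ (4,5)
distinct pairs in image: 30 / 30 needed
  → bijection onto A×B; projections well-typed.

Answer: VALID PRODUCT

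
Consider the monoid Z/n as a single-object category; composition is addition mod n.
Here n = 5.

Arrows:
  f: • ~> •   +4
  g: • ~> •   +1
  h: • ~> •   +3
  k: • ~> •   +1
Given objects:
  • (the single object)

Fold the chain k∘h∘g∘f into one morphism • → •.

Answer: +4

Trace:
  0 +4≡4 +1≡0 +3≡3 +1≡4  (mod 5)
result: +4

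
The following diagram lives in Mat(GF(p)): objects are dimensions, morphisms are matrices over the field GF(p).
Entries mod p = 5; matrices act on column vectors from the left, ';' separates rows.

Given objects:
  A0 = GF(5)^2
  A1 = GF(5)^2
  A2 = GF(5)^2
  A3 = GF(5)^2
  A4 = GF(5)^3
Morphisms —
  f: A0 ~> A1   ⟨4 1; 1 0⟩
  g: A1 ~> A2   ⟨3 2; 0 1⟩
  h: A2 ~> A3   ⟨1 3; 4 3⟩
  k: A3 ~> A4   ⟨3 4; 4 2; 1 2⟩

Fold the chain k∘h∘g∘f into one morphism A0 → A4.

  e0=(1,0) f~>(4,1) g~>(4,1) h~>(2,4) k~>(2,1,0)
  e1=(0,1) f~>(1,0) g~>(3,0) h~>(3,2) k~>(2,1,2)
result: ⟨2 2; 1 1; 0 2⟩

Answer: ⟨2 2; 1 1; 0 2⟩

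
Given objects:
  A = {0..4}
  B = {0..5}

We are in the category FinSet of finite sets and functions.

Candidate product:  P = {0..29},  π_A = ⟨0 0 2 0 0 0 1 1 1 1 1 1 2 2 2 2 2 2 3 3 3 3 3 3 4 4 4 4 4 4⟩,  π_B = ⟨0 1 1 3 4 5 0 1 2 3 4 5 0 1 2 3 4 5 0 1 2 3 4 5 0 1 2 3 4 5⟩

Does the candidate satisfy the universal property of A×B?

|A|·|B| = 5·6 = 30;  |P| = 30
Check the pairing map k ↦ (π_A(k), π_B(k)):
  0 ↦ (0,0)
  1 ↦ (0,1)
  2 ↦ (2,1)
  3 ↦ (0,3)
  4 ↦ (0,4)
  5 ↦ (0,5)
  6 ↦ (1,0)
  7 ↦ (1,1)
  8 ↦ (1,2)
  9 ↦ (1,3)
  10 ↦ (1,4)
  11 ↦ (1,5)
  12 ↦ (2,0)
  13 ↦ (2,1)  ✗ repeats pair of k=2
  14 ↦ (2,2)
  15 ↦ (2,3)
  16 ↦ (2,4)
  17 ↦ (2,5)
  18 ↦ (3,0)
  19 ↦ (3,1)
  20 ↦ (3,2)
  21 ↦ (3,3)
  22 ↦ (3,4)
  23 ↦ (3,5)
  24 ↦ (4,0)
  25 ↦ (4,1)
  26 ↦ (4,2)
  27 ↦ (4,3)
  28 ↦ (4,4)
  29 ↦ (4,5)
distinct pairs in image: 29 / 30 needed
  → (2,1) hit at k=2 and k=13

Answer: NOT A VALID PRODUCT — duplicate pair at indices 13,2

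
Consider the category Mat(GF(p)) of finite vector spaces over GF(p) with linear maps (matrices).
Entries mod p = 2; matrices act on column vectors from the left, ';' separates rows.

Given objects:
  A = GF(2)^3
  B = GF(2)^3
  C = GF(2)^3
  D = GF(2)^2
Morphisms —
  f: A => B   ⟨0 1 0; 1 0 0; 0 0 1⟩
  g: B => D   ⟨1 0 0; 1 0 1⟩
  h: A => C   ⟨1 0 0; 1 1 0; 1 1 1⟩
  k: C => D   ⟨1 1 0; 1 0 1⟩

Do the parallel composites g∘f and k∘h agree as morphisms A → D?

Answer: COMMUTES

Trace:
Path 1 = f;g:
  e0=⟨1,0,0⟩ f=>⟨0,1,0⟩ g=>⟨0,0⟩
  e1=⟨0,1,0⟩ f=>⟨1,0,0⟩ g=>⟨1,1⟩
  e2=⟨0,0,1⟩ f=>⟨0,0,1⟩ g=>⟨0,1⟩
  composite₁ = ⟨0 1 0; 0 1 1⟩
Path 2 = h;k:
  e0=⟨1,0,0⟩ h=>⟨1,1,1⟩ k=>⟨0,0⟩
  e1=⟨0,1,0⟩ h=>⟨0,1,1⟩ k=>⟨1,1⟩
  e2=⟨0,0,1⟩ h=>⟨0,0,1⟩ k=>⟨0,1⟩
  composite₂ = ⟨0 1 0; 0 1 1⟩
Equal? YES — commutes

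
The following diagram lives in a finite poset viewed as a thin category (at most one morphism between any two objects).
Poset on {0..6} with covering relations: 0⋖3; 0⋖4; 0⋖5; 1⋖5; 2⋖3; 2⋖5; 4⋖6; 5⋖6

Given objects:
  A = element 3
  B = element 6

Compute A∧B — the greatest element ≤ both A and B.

Common predecessors of 3,6: {0,2}
  maximal lower bounds 0 and 2 are incomparable: neither 0⊑2 nor 2⊑0
→ no greatest lower bound exists

Answer: NO MEET EXISTS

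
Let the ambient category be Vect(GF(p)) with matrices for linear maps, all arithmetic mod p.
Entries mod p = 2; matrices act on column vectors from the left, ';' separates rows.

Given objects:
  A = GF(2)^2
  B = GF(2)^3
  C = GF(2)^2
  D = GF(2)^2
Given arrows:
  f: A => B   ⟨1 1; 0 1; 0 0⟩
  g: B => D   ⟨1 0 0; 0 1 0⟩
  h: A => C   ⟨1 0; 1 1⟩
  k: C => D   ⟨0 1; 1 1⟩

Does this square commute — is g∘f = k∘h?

Along f;g (path 1):
  e0=(1,0) f=>(1,0,0) g=>(1,0)
  e1=(0,1) f=>(1,1,0) g=>(1,1)
  result₁ = ⟨1 1; 0 1⟩
Along h;k (path 2):
  e0=(1,0) h=>(1,1) k=>(1,0)
  e1=(0,1) h=>(0,1) k=>(1,1)
  result₂ = ⟨1 1; 0 1⟩
Equal? same morphism ✓

Answer: COMMUTES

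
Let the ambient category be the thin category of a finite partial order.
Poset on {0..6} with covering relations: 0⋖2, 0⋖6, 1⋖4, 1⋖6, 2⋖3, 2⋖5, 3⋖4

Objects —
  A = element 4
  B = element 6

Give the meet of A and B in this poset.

Answer: NO MEET EXISTS

Work:
Common predecessors of 4,6: {0,1}
  maximal lower bounds 0 and 1 are incomparable: neither 0<=1 nor 1<=0
→ no greatest lower bound exists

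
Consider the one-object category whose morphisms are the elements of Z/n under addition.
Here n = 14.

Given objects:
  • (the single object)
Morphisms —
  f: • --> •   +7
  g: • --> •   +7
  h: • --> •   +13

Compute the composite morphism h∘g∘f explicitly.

Answer: +13

Trace:
  0 +7≡7 +7≡0 +13≡13  (mod 14)
⟦path⟧: +13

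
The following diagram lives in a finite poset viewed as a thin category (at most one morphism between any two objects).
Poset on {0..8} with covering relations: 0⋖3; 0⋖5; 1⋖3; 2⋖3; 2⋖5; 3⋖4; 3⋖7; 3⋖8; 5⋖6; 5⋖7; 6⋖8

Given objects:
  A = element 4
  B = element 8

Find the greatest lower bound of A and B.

Common predecessors of 4,8: {0,1,2,3}
  0 ≤ 3
  1 ≤ 3
  2 ≤ 3
  3 ≤ 3
glb = 3

Answer: A∧B = 3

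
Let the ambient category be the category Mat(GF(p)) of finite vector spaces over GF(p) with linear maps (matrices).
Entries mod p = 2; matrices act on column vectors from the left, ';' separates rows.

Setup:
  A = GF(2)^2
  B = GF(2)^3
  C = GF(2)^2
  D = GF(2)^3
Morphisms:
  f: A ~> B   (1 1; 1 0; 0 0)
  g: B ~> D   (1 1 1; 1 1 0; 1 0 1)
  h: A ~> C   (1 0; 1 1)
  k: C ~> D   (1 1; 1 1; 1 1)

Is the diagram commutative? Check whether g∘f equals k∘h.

1) trace f;g:
  e0=[1,0] f~>[1,1,0] g~>[0,0,1]
  e1=[0,1] f~>[1,0,0] g~>[1,1,1]
  result₁ = (0 1; 0 1; 1 1)
2) trace h;k:
  e0=[1,0] h~>[1,1] k~>[0,0,0]
  e1=[0,1] h~>[0,1] k~>[1,1,1]
  result₂ = (0 1; 0 1; 0 1)
Equal? NO — does not commute

Answer: DOES NOT COMMUTE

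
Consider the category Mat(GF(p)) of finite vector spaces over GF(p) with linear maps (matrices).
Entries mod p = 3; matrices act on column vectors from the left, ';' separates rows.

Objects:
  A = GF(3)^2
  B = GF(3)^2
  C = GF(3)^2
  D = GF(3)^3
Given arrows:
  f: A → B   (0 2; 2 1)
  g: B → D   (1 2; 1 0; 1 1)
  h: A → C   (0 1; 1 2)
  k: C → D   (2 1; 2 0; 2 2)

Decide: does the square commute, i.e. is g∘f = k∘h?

1) trace f;g:
  e0=(1,0) f→(0,2) g→(1,0,2)
  e1=(0,1) f→(2,1) g→(1,2,0)
  result₁ = (1 1; 0 2; 2 0)
2) trace h;k:
  e0=(1,0) h→(0,1) k→(1,0,2)
  e1=(0,1) h→(1,2) k→(1,2,0)
  result₂ = (1 1; 0 2; 2 0)
Equal? YES — commutes

Answer: COMMUTES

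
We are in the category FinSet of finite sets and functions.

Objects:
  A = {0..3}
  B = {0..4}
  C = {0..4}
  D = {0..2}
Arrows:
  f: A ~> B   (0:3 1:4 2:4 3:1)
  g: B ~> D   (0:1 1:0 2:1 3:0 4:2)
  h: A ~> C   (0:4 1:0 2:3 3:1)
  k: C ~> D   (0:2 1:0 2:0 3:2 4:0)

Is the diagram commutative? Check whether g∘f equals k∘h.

Answer: COMMUTES

Work:
Along f;g (path 1):
  0 f~>3 g~>0
  1 f~>4 g~>2
  2 f~>4 g~>2
  3 f~>1 g~>0
  composite₁ = (0:0 1:2 2:2 3:0)
Along h;k (path 2):
  0 h~>4 k~>0
  1 h~>0 k~>2
  2 h~>3 k~>2
  3 h~>1 k~>0
  composite₂ = (0:0 1:2 2:2 3:0)
Equal? same morphism ✓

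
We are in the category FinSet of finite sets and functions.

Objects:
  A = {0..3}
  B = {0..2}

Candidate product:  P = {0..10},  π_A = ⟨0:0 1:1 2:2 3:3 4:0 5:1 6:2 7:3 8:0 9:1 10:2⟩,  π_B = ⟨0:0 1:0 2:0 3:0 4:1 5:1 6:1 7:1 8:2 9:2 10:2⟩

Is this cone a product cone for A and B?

|A|·|B| = 4·3 = 12;  |P| = 11
  → cardinalities differ; no bijection possible.

Answer: NOT A VALID PRODUCT — |P|=11 ≠ |A|·|B|=12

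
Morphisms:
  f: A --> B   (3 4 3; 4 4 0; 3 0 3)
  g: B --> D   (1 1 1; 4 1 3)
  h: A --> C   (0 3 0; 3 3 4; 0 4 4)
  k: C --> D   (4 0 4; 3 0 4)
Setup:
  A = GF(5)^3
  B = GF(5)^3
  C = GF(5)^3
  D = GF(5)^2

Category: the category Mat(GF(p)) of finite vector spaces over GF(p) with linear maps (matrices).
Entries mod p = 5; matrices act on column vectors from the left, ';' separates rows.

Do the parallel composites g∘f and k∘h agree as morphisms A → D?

Along f;g (path 1):
  e0=[1,0,0] f-->[3,4,3] g-->[0,0]
  e1=[0,1,0] f-->[4,4,0] g-->[3,0]
  e2=[0,0,1] f-->[3,0,3] g-->[1,1]
  ⟦path⟧₁ = (0 3 1; 0 0 1)
Along h;k (path 2):
  e0=[1,0,0] h-->[0,3,0] k-->[0,0]
  e1=[0,1,0] h-->[3,3,4] k-->[3,0]
  e2=[0,0,1] h-->[0,4,4] k-->[1,1]
  ⟦path⟧₂ = (0 3 1; 0 0 1)
Equal? YES — commutes

Answer: COMMUTES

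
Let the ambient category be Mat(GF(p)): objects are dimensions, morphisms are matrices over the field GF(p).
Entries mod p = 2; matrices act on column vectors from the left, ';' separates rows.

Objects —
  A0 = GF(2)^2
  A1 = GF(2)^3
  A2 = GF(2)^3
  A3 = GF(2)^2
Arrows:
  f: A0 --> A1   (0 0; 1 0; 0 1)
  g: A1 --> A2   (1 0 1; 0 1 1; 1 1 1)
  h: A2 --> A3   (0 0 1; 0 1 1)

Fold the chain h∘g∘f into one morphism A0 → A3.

  e0=[1,0] f-->[0,1,0] g-->[0,1,1] h-->[1,0]
  e1=[0,1] f-->[0,0,1] g-->[1,1,1] h-->[1,0]
⟦path⟧: (1 1; 0 0)

Answer: (1 1; 0 0)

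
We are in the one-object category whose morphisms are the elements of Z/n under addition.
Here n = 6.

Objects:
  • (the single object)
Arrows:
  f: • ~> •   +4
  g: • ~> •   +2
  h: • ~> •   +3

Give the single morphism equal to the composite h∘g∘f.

  0 +4≡4 +2≡0 +3≡3  (mod 6)
result: +3

Answer: +3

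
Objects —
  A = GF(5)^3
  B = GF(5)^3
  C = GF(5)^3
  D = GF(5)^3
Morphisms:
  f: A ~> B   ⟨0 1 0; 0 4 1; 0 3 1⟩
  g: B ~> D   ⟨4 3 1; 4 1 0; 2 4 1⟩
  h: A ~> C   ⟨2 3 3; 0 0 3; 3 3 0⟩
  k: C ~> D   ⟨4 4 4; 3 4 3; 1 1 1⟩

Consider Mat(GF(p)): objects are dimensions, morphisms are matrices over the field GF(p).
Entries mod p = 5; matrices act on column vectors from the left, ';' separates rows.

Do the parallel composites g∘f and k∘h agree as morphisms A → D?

Answer: DOES NOT COMMUTE

Trace:
Path 1 = f;g:
  e0=[1,0,0] f~>[0,0,0] g~>[0,0,0]
  e1=[0,1,0] f~>[1,4,3] g~>[4,3,1]
  e2=[0,0,1] f~>[0,1,1] g~>[4,1,0]
  result₁ = ⟨0 4 4; 0 3 1; 0 1 0⟩
Path 2 = h;k:
  e0=[1,0,0] h~>[2,0,3] k~>[0,0,0]
  e1=[0,1,0] h~>[3,0,3] k~>[4,3,1]
  e2=[0,0,1] h~>[3,3,0] k~>[4,1,1]
  result₂ = ⟨0 4 4; 0 3 1; 0 1 1⟩
Equal? distinct morphisms ✗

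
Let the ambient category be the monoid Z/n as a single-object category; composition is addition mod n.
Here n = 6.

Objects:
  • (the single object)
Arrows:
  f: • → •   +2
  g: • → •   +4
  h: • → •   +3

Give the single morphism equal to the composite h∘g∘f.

  0 +2≡2 +4≡0 +3≡3  (mod 6)
composite: +3

Answer: +3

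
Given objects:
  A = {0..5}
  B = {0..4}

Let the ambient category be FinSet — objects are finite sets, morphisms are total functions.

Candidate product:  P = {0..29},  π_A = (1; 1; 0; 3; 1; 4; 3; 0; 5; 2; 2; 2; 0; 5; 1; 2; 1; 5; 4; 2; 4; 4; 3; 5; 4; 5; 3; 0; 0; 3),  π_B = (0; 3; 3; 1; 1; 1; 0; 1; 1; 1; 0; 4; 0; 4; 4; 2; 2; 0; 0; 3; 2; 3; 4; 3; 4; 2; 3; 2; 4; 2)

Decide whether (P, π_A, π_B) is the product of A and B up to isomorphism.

|A|·|B| = 6·5 = 30;  |P| = 30
Check the pairing map k ↦ (π_A(k), π_B(k)):
  0 : (1,0)
  1 : (1,3)
  2 : (0,3)
  3 : (3,1)
  4 : (1,1)
  5 : (4,1)
  6 : (3,0)
  7 : (0,1)
  8 : (5,1)
  9 : (2,1)
  10 : (2,0)
  11 : (2,4)
  12 : (0,0)
  13 : (5,4)
  14 : (1,4)
  15 : (2,2)
  16 : (1,2)
  17 : (5,0)
  18 : (4,0)
  19 : (2,3)
  20 : (4,2)
  21 : (4,3)
  22 : (3,4)
  23 : (5,3)
  24 : (4,4)
  25 : (5,2)
  26 : (3,3)
  27 : (0,2)
  28 : (0,4)
  29 : (3,2)
distinct pairs in image: 30 / 30 needed
  → bijection onto A×B; projections well-typed.

Answer: VALID PRODUCT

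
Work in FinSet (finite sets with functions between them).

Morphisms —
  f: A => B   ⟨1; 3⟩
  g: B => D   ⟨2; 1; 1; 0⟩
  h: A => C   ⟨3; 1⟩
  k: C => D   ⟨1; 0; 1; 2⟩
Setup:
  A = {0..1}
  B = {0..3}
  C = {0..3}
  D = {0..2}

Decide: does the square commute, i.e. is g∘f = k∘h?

Answer: DOES NOT COMMUTE

Trace:
1) trace f;g:
  0 f=>1 g=>1
  1 f=>3 g=>0
  composite₁ = ⟨1; 0⟩
2) trace h;k:
  0 h=>3 k=>2
  1 h=>1 k=>0
  composite₂ = ⟨2; 0⟩
Equal? NO — does not commute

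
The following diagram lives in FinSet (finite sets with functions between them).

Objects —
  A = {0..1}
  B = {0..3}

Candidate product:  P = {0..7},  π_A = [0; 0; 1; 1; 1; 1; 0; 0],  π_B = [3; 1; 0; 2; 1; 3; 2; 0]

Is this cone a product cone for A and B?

Answer: VALID PRODUCT

Work:
|A|·|B| = 2·4 = 8;  |P| = 8
Check the pairing map k ↦ (π_A(k), π_B(k)):
  0 -> (0,3)
  1 -> (0,1)
  2 -> (1,0)
  3 -> (1,2)
  4 -> (1,1)
  5 -> (1,3)
  6 -> (0,2)
  7 -> (0,0)
distinct pairs in image: 8 / 8 needed
  → bijection onto A×B; projections well-typed.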